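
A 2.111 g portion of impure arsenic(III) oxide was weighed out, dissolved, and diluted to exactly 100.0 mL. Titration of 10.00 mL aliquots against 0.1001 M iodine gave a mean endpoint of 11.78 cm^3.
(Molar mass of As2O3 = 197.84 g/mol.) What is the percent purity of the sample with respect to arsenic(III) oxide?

55.26 %

As2O3 + 2 I2 + 2 H2O → As2O5 + 4 HI
n(I2) per titration = 0.01178 × 0.1001 = 1.179 × 10^-3 mol
From the 1:2 ratio, n(As2O3) in each aliquot = 1/2 × 1.179 × 10^-3 = 5.896 × 10^-4 mol
n(As2O3) in the whole flask = 5.896 × 10^-4 × 100.0/10.00 = 5.896 × 10^-3 mol
mass of As2O3 = 5.896 × 10^-3 × 197.84 = 1.166 g
% As2O3 = 1.166 / 2.111 × 100 = 55.26 %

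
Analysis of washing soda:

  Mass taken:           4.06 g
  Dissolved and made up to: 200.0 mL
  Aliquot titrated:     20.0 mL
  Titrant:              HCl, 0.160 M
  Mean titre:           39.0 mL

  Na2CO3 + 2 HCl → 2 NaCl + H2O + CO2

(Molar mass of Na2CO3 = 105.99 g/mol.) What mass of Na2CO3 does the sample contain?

n(HCl) per titration = 0.0390 × 0.160 = 6.24 × 10^-3 mol
From the 1:2 ratio, n(Na2CO3) in each aliquot = 1/2 × 6.24 × 10^-3 = 3.12 × 10^-3 mol
n(Na2CO3) in the whole flask = 3.12 × 10^-3 × 200.0/20.0 = 0.0312 mol
mass of Na2CO3 = 0.0312 × 105.99 = 3.31 g

3.31 g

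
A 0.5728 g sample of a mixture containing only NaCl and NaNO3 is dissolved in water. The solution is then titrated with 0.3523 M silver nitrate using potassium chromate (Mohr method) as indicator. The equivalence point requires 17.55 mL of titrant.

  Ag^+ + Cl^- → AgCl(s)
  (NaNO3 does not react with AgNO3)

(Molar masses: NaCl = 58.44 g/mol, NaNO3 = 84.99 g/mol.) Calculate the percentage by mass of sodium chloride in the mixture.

n(AgNO3) = 0.01755 × 0.3523 = 6.183 × 10^-3 mol
Let x = n(NaCl), y = n(NaNO3).
Titrant: 1x = 6.183 × 10^-3;  mass: 58.44x + 84.99y = 0.5728
Solving, x = 6.183 × 10^-3 mol, y = 2.488 × 10^-3 mol
mass of NaCl = 6.183 × 10^-3 × 58.44 = 0.3613 g
% NaCl = 0.3613 / 0.5728 × 100 = 63.08 %

63.08 %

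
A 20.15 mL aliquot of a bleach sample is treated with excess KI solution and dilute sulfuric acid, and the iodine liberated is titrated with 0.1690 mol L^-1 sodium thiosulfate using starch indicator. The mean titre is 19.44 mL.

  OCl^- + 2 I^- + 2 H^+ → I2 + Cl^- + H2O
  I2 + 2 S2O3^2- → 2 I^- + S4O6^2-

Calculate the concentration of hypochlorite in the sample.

n(S2O3^2-) = 0.01944 × 0.1690 = 3.285 × 10^-3 mol
n(I2) = n(S2O3^2-)/2 = 1.643 × 10^-3 mol
n(OCl^-) in the aliquot = 1.643 × 10^-3 mol (1:1 ratio)
[OCl^-] = 1.643 × 10^-3 / 0.02015 = 0.08152 mol/L

0.08152 mol/L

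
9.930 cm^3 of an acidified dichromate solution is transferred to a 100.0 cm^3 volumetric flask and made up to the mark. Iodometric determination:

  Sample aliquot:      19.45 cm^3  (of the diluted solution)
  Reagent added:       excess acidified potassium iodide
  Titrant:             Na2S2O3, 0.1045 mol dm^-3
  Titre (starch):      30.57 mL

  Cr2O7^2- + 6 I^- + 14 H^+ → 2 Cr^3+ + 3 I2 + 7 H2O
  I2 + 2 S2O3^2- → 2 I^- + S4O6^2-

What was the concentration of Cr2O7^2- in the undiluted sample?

n(S2O3^2-) = 0.03057 × 0.1045 = 3.195 × 10^-3 mol
n(I2) = n(S2O3^2-)/2 = 1.597 × 10^-3 mol
From the 1:3 ratio, n(Cr2O7^2-) in the aliquot = 1/3 × 1.597 × 10^-3 = 5.324 × 10^-4 mol
[Cr2O7^2-]_dilute = 5.324 × 10^-4 / 0.01945 = 0.02737 mol/L
[Cr2O7^2-]_original = 0.02737 × 100.0/9.930 = 0.2757 mol/L

0.2757 mol/L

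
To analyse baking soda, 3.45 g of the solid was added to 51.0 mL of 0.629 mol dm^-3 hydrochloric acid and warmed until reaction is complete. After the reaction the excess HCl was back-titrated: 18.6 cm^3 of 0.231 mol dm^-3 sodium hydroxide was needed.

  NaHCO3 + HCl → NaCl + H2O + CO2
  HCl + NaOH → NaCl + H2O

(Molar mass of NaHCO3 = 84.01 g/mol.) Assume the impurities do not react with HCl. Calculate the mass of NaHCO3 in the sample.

2.33 g

n(HCl) added = 0.0510 × 0.629 = 0.0321 mol
n(NaOH) used in back-titration = 0.0186 × 0.231 = 4.30 × 10^-3 mol
n(HCl) left over = 4.30 × 10^-3 mol (1:1 ratio)
n(HCl) consumed by analyte = 0.0321 − 4.30 × 10^-3 = 0.0278 mol
n(NaHCO3) = 0.0278 mol (1:1 ratio)
mass of NaHCO3 = 0.0278 × 84.01 = 2.33 g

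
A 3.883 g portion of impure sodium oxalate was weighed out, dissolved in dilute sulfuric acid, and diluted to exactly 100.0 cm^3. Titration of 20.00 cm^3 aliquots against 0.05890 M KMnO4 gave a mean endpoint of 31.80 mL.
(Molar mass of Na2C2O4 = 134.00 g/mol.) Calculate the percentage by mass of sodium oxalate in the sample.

80.80 %

2 MnO4^- + 5 C2O4^2- + 16 H^+ → 2 Mn^2+ + 10 CO2 + 8 H2O
n(KMnO4) per titration = 0.03180 × 0.05890 = 1.873 × 10^-3 mol
From the 5:2 ratio, n(Na2C2O4) in each aliquot = 5/2 × 1.873 × 10^-3 = 4.683 × 10^-3 mol
n(Na2C2O4) in the whole flask = 4.683 × 10^-3 × 100.0/20.00 = 0.02341 mol
mass of Na2C2O4 = 0.02341 × 134.00 = 3.137 g
% Na2C2O4 = 3.137 / 3.883 × 100 = 80.80 %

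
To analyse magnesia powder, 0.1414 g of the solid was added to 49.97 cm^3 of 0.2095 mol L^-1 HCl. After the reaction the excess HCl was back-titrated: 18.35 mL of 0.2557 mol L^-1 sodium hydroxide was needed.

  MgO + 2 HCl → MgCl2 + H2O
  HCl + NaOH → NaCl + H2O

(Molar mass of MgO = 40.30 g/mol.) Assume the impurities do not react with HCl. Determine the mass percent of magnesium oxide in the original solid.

82.32 %

n(HCl) added = 0.04997 × 0.2095 = 0.01047 mol
n(NaOH) used in back-titration = 0.01835 × 0.2557 = 4.692 × 10^-3 mol
n(HCl) left over = 4.692 × 10^-3 mol (1:1 ratio)
n(HCl) consumed by analyte = 0.01047 − 4.692 × 10^-3 = 5.777 × 10^-3 mol
From the 1:2 ratio, n(MgO) = 1/2 × 5.777 × 10^-3 = 2.888 × 10^-3 mol
mass of MgO = 2.888 × 10^-3 × 40.30 = 0.1164 g
% MgO = 0.1164 / 0.1414 × 100 = 82.32 %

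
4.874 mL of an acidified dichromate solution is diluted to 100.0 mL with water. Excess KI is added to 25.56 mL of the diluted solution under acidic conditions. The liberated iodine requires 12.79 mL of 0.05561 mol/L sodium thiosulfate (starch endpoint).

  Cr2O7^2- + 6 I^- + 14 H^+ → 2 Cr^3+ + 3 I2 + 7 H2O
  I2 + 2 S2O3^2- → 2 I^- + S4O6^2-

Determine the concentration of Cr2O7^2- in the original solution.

n(S2O3^2-) = 0.01279 × 0.05561 = 7.113 × 10^-4 mol
n(I2) = n(S2O3^2-)/2 = 3.556 × 10^-4 mol
From the 1:3 ratio, n(Cr2O7^2-) in the aliquot = 1/3 × 3.556 × 10^-4 = 1.185 × 10^-4 mol
[Cr2O7^2-]_dilute = 1.185 × 10^-4 / 0.02556 = 0.004638 mol/L
[Cr2O7^2-]_original = 0.004638 × 100.0/4.874 = 0.09515 mol/L

0.09515 mol/L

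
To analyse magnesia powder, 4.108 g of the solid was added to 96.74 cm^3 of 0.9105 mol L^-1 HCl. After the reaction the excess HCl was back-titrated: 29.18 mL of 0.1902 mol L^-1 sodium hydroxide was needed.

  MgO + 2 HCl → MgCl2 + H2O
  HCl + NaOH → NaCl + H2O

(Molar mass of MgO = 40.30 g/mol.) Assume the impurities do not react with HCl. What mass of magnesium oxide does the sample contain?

1.663 g

n(HCl) added = 0.09674 × 0.9105 = 0.08808 mol
n(NaOH) used in back-titration = 0.02918 × 0.1902 = 5.550 × 10^-3 mol
n(HCl) left over = 5.550 × 10^-3 mol (1:1 ratio)
n(HCl) consumed by analyte = 0.08808 − 5.550 × 10^-3 = 0.08253 mol
From the 1:2 ratio, n(MgO) = 1/2 × 0.08253 = 0.04127 mol
mass of MgO = 0.04127 × 40.30 = 1.663 g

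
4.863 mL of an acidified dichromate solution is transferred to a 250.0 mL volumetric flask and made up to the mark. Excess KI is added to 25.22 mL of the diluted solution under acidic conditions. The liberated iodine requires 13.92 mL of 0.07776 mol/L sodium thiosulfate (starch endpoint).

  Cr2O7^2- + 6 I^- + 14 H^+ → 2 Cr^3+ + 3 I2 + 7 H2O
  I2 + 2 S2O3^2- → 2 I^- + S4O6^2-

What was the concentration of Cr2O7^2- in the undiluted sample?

n(S2O3^2-) = 0.01392 × 0.07776 = 1.082 × 10^-3 mol
n(I2) = n(S2O3^2-)/2 = 5.412 × 10^-4 mol
From the 1:3 ratio, n(Cr2O7^2-) in the aliquot = 1/3 × 5.412 × 10^-4 = 1.804 × 10^-4 mol
[Cr2O7^2-]_dilute = 1.804 × 10^-4 / 0.02522 = 0.007153 mol/L
[Cr2O7^2-]_original = 0.007153 × 250.0/4.863 = 0.3677 mol/L

0.3677 mol/L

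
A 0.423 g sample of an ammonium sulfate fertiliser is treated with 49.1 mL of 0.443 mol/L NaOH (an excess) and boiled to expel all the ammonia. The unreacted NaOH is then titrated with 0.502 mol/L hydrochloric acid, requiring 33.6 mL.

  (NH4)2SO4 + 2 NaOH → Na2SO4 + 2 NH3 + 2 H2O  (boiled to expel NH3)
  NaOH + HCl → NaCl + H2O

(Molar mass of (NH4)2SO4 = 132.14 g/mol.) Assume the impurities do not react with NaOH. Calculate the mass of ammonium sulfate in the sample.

n(NaOH) added = 0.0491 × 0.443 = 0.0218 mol
n(HCl) used in back-titration = 0.0336 × 0.502 = 0.0169 mol
n(NaOH) left over = 0.0169 mol (1:1 ratio)
n(NaOH) consumed by analyte = 0.0218 − 0.0169 = 4.88 × 10^-3 mol
From the 1:2 ratio, n((NH4)2SO4) = 1/2 × 4.88 × 10^-3 = 2.44 × 10^-3 mol
mass of (NH4)2SO4 = 2.44 × 10^-3 × 132.14 = 0.323 g

0.323 g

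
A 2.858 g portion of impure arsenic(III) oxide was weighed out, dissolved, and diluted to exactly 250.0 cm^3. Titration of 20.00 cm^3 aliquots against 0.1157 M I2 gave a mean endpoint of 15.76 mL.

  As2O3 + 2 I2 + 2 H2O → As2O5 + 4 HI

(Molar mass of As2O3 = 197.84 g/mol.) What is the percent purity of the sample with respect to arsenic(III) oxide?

78.89 %

n(I2) per titration = 0.01576 × 0.1157 = 1.823 × 10^-3 mol
From the 1:2 ratio, n(As2O3) in each aliquot = 1/2 × 1.823 × 10^-3 = 9.117 × 10^-4 mol
n(As2O3) in the whole flask = 9.117 × 10^-4 × 250.0/20.00 = 0.01140 mol
mass of As2O3 = 0.01140 × 197.84 = 2.255 g
% As2O3 = 2.255 / 2.858 × 100 = 78.89 %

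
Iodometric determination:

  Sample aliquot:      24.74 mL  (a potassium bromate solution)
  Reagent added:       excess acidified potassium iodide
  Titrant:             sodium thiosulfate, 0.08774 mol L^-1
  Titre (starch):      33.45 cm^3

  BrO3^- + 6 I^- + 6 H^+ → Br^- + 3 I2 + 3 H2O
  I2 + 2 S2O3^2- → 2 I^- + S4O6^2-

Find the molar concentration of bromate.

n(S2O3^2-) = 0.03345 × 0.08774 = 2.935 × 10^-3 mol
n(I2) = n(S2O3^2-)/2 = 1.467 × 10^-3 mol
From the 1:3 ratio, n(BrO3^-) in the aliquot = 1/3 × 1.467 × 10^-3 = 4.892 × 10^-4 mol
[BrO3^-] = 4.892 × 10^-4 / 0.02474 = 0.01977 mol/L

0.01977 mol/L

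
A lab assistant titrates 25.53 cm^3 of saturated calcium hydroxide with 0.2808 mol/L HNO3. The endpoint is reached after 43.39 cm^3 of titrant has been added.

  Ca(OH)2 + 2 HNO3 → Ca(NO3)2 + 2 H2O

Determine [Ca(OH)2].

0.2386 mol/L

n(HNO3) = 0.04339 L × 0.2808 mol/L = 0.01218 mol
From the 1:2 mole ratio, n(Ca(OH)2) = 1/2 × 0.01218 = 6.092 × 10^-3 mol
[Ca(OH)2] = 6.092 × 10^-3 mol / 0.02553 L = 0.2386 mol/L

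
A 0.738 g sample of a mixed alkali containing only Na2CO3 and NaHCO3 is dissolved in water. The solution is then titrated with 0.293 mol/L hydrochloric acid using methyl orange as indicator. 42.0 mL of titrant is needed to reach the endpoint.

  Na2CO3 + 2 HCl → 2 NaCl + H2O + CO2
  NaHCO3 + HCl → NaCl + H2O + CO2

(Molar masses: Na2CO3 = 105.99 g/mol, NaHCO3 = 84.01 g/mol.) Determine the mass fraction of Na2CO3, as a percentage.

68.5 %

n(HCl) = 0.0420 × 0.293 = 0.0123 mol
Let x = n(Na2CO3), y = n(NaHCO3).
Titrant: 2x + 1y = 0.0123;  mass: 105.99x + 84.01y = 0.738
Solving, x = 4.77 × 10^-3 mol, y = 2.77 × 10^-3 mol
mass of Na2CO3 = 4.77 × 10^-3 × 105.99 = 0.505 g
% Na2CO3 = 0.505 / 0.738 × 100 = 68.5 %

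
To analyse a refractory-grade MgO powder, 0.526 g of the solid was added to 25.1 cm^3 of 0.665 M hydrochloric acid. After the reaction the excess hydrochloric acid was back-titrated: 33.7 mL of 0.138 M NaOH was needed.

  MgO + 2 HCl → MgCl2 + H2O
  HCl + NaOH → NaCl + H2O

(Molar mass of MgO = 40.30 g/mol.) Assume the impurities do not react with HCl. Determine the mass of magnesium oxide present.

0.243 g

n(HCl) added = 0.0251 × 0.665 = 0.0167 mol
n(NaOH) used in back-titration = 0.0337 × 0.138 = 4.65 × 10^-3 mol
n(HCl) left over = 4.65 × 10^-3 mol (1:1 ratio)
n(HCl) consumed by analyte = 0.0167 − 4.65 × 10^-3 = 0.0120 mol
From the 1:2 ratio, n(MgO) = 1/2 × 0.0120 = 6.02 × 10^-3 mol
mass of MgO = 6.02 × 10^-3 × 40.30 = 0.243 g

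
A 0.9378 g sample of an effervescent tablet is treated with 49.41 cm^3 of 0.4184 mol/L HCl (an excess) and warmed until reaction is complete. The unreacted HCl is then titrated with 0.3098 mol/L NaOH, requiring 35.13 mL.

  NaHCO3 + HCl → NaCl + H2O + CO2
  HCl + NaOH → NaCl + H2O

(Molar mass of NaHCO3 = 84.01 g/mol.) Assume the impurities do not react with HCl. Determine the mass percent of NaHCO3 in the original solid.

87.70 %

n(HCl) added = 0.04941 × 0.4184 = 0.02067 mol
n(NaOH) used in back-titration = 0.03513 × 0.3098 = 0.01088 mol
n(HCl) left over = 0.01088 mol (1:1 ratio)
n(HCl) consumed by analyte = 0.02067 − 0.01088 = 9.790 × 10^-3 mol
n(NaHCO3) = 9.790 × 10^-3 mol (1:1 ratio)
mass of NaHCO3 = 9.790 × 10^-3 × 84.01 = 0.8224 g
% NaHCO3 = 0.8224 / 0.9378 × 100 = 87.70 %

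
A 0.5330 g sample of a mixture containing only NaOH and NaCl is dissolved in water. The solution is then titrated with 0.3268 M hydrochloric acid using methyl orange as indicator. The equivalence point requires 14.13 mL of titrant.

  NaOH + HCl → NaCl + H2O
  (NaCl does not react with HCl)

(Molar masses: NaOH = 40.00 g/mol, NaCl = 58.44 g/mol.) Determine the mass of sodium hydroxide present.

n(HCl) = 0.01413 × 0.3268 = 4.618 × 10^-3 mol
Let x = n(NaOH), y = n(NaCl).
Titrant: 1x = 4.618 × 10^-3;  mass: 40.00x + 58.44y = 0.5330
Solving, x = 4.618 × 10^-3 mol, y = 5.960 × 10^-3 mol
mass of NaOH = 4.618 × 10^-3 × 40.00 = 0.1847 g

0.1847 g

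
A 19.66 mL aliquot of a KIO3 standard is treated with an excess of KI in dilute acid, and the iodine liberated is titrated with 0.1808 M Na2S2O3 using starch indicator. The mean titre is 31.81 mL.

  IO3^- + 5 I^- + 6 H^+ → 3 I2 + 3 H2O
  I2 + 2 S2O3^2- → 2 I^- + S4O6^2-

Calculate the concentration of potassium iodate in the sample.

n(S2O3^2-) = 0.03181 × 0.1808 = 5.751 × 10^-3 mol
n(I2) = n(S2O3^2-)/2 = 2.876 × 10^-3 mol
From the 1:3 ratio, n(IO3^-) in the aliquot = 1/3 × 2.876 × 10^-3 = 9.585 × 10^-4 mol
[IO3^-] = 9.585 × 10^-4 / 0.01966 = 0.04876 mol/L

0.04876 M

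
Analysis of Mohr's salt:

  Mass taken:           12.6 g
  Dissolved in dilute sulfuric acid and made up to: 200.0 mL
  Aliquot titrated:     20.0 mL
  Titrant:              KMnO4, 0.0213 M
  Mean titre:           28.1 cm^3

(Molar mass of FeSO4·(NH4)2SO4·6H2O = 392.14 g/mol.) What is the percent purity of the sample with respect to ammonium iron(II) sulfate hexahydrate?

93.1 %

MnO4^- + 5 Fe^2+ + 8 H^+ → Mn^2+ + 5 Fe^3+ + 4 H2O
n(KMnO4) per titration = 0.0281 × 0.0213 = 5.99 × 10^-4 mol
From the 5:1 ratio, n(FeSO4·(NH4)2SO4·6H2O) in each aliquot = 5/1 × 5.99 × 10^-4 = 2.99 × 10^-3 mol
n(FeSO4·(NH4)2SO4·6H2O) in the whole flask = 2.99 × 10^-3 × 200.0/20.0 = 0.0299 mol
mass of FeSO4·(NH4)2SO4·6H2O = 0.0299 × 392.14 = 11.7 g
% FeSO4·(NH4)2SO4·6H2O = 11.7 / 12.6 × 100 = 93.1 %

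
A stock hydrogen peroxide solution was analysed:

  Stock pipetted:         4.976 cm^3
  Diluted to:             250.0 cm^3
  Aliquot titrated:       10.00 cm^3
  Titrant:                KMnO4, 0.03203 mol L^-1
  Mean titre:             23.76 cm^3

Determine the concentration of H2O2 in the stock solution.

9.559 mol/L

2 MnO4^- + 5 H2O2 + 6 H^+ → 2 Mn^2+ + 5 O2 + 8 H2O
n(KMnO4) = 0.02376 × 0.03203 = 7.610 × 10^-4 mol
From the 5:2 ratio, n(H2O2) in the aliquot = 5/2 × 7.610 × 10^-4 = 1.903 × 10^-3 mol
[H2O2]_dilute = 1.903 × 10^-3 / 0.01000 = 0.1903 mol/L
Dilution factor = 250.0 / 4.976 = 50.24
[H2O2]_stock = 0.1903 × 50.24 = 9.559 mol/L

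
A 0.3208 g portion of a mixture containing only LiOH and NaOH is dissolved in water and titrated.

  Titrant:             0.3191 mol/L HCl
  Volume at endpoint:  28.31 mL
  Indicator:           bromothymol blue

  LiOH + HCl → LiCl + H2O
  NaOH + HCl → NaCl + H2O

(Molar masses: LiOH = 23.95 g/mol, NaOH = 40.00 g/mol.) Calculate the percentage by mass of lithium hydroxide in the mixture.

n(HCl) = 0.02831 × 0.3191 = 9.034 × 10^-3 mol
Let x = n(LiOH), y = n(NaOH).
Titrant: 1x + 1y = 9.034 × 10^-3;  mass: 23.95x + 40.00y = 0.3208
Solving, x = 2.526 × 10^-3 mol, y = 6.507 × 10^-3 mol
mass of LiOH = 2.526 × 10^-3 × 23.95 = 0.06051 g
% LiOH = 0.06051 / 0.3208 × 100 = 18.86 %

18.86 %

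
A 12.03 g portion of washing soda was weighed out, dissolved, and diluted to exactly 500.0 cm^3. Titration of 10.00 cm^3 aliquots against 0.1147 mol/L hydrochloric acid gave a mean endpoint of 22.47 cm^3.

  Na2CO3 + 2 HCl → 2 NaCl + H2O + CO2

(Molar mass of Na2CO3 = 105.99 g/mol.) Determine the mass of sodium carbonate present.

6.829 g

n(HCl) per titration = 0.02247 × 0.1147 = 2.577 × 10^-3 mol
From the 1:2 ratio, n(Na2CO3) in each aliquot = 1/2 × 2.577 × 10^-3 = 1.289 × 10^-3 mol
n(Na2CO3) in the whole flask = 1.289 × 10^-3 × 500.0/10.00 = 0.06443 mol
mass of Na2CO3 = 0.06443 × 105.99 = 6.829 g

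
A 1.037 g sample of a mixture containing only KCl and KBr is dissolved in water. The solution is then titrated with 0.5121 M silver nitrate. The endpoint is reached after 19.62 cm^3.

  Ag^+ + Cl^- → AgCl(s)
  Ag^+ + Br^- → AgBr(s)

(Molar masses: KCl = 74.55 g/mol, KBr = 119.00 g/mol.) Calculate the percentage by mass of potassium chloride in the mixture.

n(AgNO3) = 0.01962 × 0.5121 = 0.01005 mol
Let x = n(KCl), y = n(KBr).
Titrant: 1x + 1y = 0.01005;  mass: 74.55x + 119.00y = 1.037
Solving, x = 3.569 × 10^-3 mol, y = 6.478 × 10^-3 mol
mass of KCl = 3.569 × 10^-3 × 74.55 = 0.2661 g
% KCl = 0.2661 / 1.037 × 100 = 25.66 %

25.66 %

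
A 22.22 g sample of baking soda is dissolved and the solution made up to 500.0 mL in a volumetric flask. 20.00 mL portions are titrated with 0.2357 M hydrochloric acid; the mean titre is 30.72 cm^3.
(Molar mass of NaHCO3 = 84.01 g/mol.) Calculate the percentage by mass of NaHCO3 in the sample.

NaHCO3 + HCl → NaCl + H2O + CO2
n(HCl) per titration = 0.03072 × 0.2357 = 7.241 × 10^-3 mol
n(NaHCO3) in each aliquot = 7.241 × 10^-3 mol (1:1 ratio)
n(NaHCO3) in the whole flask = 7.241 × 10^-3 × 500.0/20.00 = 0.1810 mol
mass of NaHCO3 = 0.1810 × 84.01 = 15.21 g
% NaHCO3 = 15.21 / 22.22 × 100 = 68.44 %

68.44 %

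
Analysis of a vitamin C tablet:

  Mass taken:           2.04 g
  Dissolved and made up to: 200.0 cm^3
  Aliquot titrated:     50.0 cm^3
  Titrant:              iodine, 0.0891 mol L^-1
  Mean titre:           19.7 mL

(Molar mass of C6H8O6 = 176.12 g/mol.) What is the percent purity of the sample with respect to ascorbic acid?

60.6 %

C6H8O6 + I2 → C6H6O6 + 2 HI
n(I2) per titration = 0.0197 × 0.0891 = 1.76 × 10^-3 mol
n(C6H8O6) in each aliquot = 1.76 × 10^-3 mol (1:1 ratio)
n(C6H8O6) in the whole flask = 1.76 × 10^-3 × 200.0/50.0 = 7.02 × 10^-3 mol
mass of C6H8O6 = 7.02 × 10^-3 × 176.12 = 1.24 g
% C6H8O6 = 1.24 / 2.04 × 100 = 60.6 %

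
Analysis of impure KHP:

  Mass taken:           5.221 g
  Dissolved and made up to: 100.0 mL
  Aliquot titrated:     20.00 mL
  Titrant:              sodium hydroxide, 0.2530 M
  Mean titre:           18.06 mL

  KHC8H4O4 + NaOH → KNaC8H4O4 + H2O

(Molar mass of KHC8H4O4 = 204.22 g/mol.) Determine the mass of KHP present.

4.666 g

n(NaOH) per titration = 0.01806 × 0.2530 = 4.569 × 10^-3 mol
n(KHC8H4O4) in each aliquot = 4.569 × 10^-3 mol (1:1 ratio)
n(KHC8H4O4) in the whole flask = 4.569 × 10^-3 × 100.0/20.00 = 0.02285 mol
mass of KHC8H4O4 = 0.02285 × 204.22 = 4.666 g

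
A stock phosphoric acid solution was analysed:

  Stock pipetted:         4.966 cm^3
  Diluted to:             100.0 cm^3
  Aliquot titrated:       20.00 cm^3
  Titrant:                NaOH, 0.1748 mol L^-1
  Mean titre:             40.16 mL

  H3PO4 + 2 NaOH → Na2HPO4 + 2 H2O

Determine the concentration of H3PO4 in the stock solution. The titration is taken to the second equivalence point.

n(NaOH) = 0.04016 × 0.1748 = 7.020 × 10^-3 mol
From the 1:2 ratio, n(H3PO4) in the aliquot = 1/2 × 7.020 × 10^-3 = 3.510 × 10^-3 mol
[H3PO4]_dilute = 3.510 × 10^-3 / 0.02000 = 0.1755 mol/L
Dilution factor = 100.0 / 4.966 = 20.14
[H3PO4]_stock = 0.1755 × 20.14 = 3.534 mol/L

3.534 mol/L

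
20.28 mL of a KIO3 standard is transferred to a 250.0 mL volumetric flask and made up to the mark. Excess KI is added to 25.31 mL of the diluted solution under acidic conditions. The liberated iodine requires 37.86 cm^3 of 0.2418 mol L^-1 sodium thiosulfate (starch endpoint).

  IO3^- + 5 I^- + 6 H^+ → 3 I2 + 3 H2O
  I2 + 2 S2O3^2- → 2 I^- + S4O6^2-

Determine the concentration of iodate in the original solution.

n(S2O3^2-) = 0.03786 × 0.2418 = 9.155 × 10^-3 mol
n(I2) = n(S2O3^2-)/2 = 4.577 × 10^-3 mol
From the 1:3 ratio, n(IO3^-) in the aliquot = 1/3 × 4.577 × 10^-3 = 1.526 × 10^-3 mol
[IO3^-]_dilute = 1.526 × 10^-3 / 0.02531 = 0.06028 mol/L
[IO3^-]_original = 0.06028 × 250.0/20.28 = 0.7431 mol/L

0.7431 mol/L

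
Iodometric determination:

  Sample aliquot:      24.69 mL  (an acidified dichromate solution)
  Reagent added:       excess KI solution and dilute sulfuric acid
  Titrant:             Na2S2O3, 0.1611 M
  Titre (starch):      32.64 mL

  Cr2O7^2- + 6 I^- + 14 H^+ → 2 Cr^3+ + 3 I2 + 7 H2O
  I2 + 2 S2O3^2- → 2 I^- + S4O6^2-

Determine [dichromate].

0.03550 M

n(S2O3^2-) = 0.03264 × 0.1611 = 5.258 × 10^-3 mol
n(I2) = n(S2O3^2-)/2 = 2.629 × 10^-3 mol
From the 1:3 ratio, n(Cr2O7^2-) in the aliquot = 1/3 × 2.629 × 10^-3 = 8.764 × 10^-4 mol
[Cr2O7^2-] = 8.764 × 10^-4 / 0.02469 = 0.03550 mol/L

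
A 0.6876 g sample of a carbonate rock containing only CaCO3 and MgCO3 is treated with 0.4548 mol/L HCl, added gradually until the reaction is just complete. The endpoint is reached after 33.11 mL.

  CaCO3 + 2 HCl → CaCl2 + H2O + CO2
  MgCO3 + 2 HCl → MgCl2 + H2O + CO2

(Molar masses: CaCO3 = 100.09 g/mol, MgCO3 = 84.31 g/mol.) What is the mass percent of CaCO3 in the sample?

48.72 %

n(HCl) = 0.03311 × 0.4548 = 0.01506 mol
Let x = n(CaCO3), y = n(MgCO3).
Titrant: 2x + 2y = 0.01506;  mass: 100.09x + 84.31y = 0.6876
Solving, x = 3.347 × 10^-3 mol, y = 4.182 × 10^-3 mol
mass of CaCO3 = 3.347 × 10^-3 × 100.09 = 0.3350 g
% CaCO3 = 0.3350 / 0.6876 × 100 = 48.72 %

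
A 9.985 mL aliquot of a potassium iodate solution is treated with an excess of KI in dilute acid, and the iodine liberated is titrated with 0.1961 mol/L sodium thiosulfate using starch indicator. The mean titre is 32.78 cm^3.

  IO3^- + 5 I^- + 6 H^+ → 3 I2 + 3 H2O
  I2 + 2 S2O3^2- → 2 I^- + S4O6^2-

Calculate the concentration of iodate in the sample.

n(S2O3^2-) = 0.03278 × 0.1961 = 6.428 × 10^-3 mol
n(I2) = n(S2O3^2-)/2 = 3.214 × 10^-3 mol
From the 1:3 ratio, n(IO3^-) in the aliquot = 1/3 × 3.214 × 10^-3 = 1.071 × 10^-3 mol
[IO3^-] = 1.071 × 10^-3 / 0.009985 = 0.1073 mol/L

0.1073 mol/L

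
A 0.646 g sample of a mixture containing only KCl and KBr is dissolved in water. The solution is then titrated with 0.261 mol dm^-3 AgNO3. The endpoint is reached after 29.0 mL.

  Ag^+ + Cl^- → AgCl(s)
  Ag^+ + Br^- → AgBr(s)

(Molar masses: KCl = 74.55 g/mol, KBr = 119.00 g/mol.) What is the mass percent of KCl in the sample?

66.1 %

n(AgNO3) = 0.0290 × 0.261 = 7.57 × 10^-3 mol
Let x = n(KCl), y = n(KBr).
Titrant: 1x + 1y = 7.57 × 10^-3;  mass: 74.55x + 119.00y = 0.646
Solving, x = 5.73 × 10^-3 mol, y = 1.84 × 10^-3 mol
mass of KCl = 5.73 × 10^-3 × 74.55 = 0.427 g
% KCl = 0.427 / 0.646 × 100 = 66.1 %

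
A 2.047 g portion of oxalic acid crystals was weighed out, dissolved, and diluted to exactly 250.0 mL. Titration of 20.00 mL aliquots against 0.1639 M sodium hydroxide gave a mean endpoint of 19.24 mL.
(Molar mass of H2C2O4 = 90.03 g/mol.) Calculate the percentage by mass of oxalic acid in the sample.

H2C2O4 + 2 NaOH → Na2C2O4 + 2 H2O
n(NaOH) per titration = 0.01924 × 0.1639 = 3.153 × 10^-3 mol
From the 1:2 ratio, n(H2C2O4) in each aliquot = 1/2 × 3.153 × 10^-3 = 1.577 × 10^-3 mol
n(H2C2O4) in the whole flask = 1.577 × 10^-3 × 250.0/20.00 = 0.01971 mol
mass of H2C2O4 = 0.01971 × 90.03 = 1.774 g
% H2C2O4 = 1.774 / 2.047 × 100 = 86.68 %

86.68 %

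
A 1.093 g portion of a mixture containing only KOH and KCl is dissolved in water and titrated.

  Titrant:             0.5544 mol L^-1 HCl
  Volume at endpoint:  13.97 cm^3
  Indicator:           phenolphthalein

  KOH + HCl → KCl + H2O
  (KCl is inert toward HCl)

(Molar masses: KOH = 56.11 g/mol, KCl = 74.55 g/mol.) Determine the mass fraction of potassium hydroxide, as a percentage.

39.76 %

n(HCl) = 0.01397 × 0.5544 = 7.745 × 10^-3 mol
Let x = n(KOH), y = n(KCl).
Titrant: 1x = 7.745 × 10^-3;  mass: 56.11x + 74.55y = 1.093
Solving, x = 7.745 × 10^-3 mol, y = 8.832 × 10^-3 mol
mass of KOH = 7.745 × 10^-3 × 56.11 = 0.4346 g
% KOH = 0.4346 / 1.093 × 100 = 39.76 %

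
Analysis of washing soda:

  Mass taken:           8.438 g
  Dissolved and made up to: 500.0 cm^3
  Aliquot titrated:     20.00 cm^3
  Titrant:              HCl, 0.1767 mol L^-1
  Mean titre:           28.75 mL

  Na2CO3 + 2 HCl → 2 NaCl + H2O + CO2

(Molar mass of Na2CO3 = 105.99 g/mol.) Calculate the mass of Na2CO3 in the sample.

6.731 g

n(HCl) per titration = 0.02875 × 0.1767 = 5.080 × 10^-3 mol
From the 1:2 ratio, n(Na2CO3) in each aliquot = 1/2 × 5.080 × 10^-3 = 2.540 × 10^-3 mol
n(Na2CO3) in the whole flask = 2.540 × 10^-3 × 500.0/20.00 = 0.06350 mol
mass of Na2CO3 = 0.06350 × 105.99 = 6.731 g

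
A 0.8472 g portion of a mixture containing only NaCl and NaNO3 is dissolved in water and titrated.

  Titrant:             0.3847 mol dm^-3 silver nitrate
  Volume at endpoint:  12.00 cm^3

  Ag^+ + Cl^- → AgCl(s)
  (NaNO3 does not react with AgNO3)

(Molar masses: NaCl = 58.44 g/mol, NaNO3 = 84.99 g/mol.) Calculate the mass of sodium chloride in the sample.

0.2698 g

n(AgNO3) = 0.01200 × 0.3847 = 4.616 × 10^-3 mol
Let x = n(NaCl), y = n(NaNO3).
Titrant: 1x = 4.616 × 10^-3;  mass: 58.44x + 84.99y = 0.8472
Solving, x = 4.616 × 10^-3 mol, y = 6.794 × 10^-3 mol
mass of NaCl = 4.616 × 10^-3 × 58.44 = 0.2698 g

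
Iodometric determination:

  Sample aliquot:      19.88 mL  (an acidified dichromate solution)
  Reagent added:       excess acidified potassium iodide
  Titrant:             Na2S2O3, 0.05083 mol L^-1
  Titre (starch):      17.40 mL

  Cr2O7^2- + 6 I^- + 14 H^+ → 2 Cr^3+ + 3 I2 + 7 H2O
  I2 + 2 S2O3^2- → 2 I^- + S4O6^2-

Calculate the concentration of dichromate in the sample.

n(S2O3^2-) = 0.01740 × 0.05083 = 8.844 × 10^-4 mol
n(I2) = n(S2O3^2-)/2 = 4.422 × 10^-4 mol
From the 1:3 ratio, n(Cr2O7^2-) in the aliquot = 1/3 × 4.422 × 10^-4 = 1.474 × 10^-4 mol
[Cr2O7^2-] = 1.474 × 10^-4 / 0.01988 = 0.007415 mol/L

0.007415 mol/L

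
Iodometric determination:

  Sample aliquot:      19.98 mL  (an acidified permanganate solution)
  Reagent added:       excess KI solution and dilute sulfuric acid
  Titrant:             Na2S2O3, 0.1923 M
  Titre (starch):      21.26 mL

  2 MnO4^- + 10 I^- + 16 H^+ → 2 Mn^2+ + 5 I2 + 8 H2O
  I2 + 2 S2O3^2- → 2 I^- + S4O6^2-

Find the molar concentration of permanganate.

n(S2O3^2-) = 0.02126 × 0.1923 = 4.088 × 10^-3 mol
n(I2) = n(S2O3^2-)/2 = 2.044 × 10^-3 mol
From the 2:5 ratio, n(MnO4^-) in the aliquot = 2/5 × 2.044 × 10^-3 = 8.177 × 10^-4 mol
[MnO4^-] = 8.177 × 10^-4 / 0.01998 = 0.04092 mol/L

0.04092 M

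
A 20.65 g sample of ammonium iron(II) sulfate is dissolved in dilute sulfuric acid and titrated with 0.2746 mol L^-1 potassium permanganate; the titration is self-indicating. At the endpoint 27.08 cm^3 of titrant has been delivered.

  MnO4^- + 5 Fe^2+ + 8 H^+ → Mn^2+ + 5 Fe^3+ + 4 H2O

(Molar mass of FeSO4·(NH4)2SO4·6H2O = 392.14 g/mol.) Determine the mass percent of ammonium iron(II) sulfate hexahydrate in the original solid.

70.61 %

n(KMnO4) = 0.02708 L × 0.2746 mol/L = 7.436 × 10^-3 mol
From the 5:1 ratio, n(FeSO4·(NH4)2SO4·6H2O) = 5/1 × 7.436 × 10^-3 = 0.03718 mol
mass of FeSO4·(NH4)2SO4·6H2O = 0.03718 × 392.14 g/mol = 14.58 g
% FeSO4·(NH4)2SO4·6H2O = 14.58 / 20.65 × 100 = 70.61 %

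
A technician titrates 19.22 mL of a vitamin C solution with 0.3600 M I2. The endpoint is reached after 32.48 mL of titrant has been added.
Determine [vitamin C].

C6H8O6 + I2 → C6H6O6 + 2 HI
n(I2) = 0.03248 L × 0.3600 mol/L = 0.01169 mol
n(C6H8O6) = 0.01169 mol (1:1 mole ratio)
[C6H8O6] = 0.01169 mol / 0.01922 L = 0.6084 mol/L

0.6084 M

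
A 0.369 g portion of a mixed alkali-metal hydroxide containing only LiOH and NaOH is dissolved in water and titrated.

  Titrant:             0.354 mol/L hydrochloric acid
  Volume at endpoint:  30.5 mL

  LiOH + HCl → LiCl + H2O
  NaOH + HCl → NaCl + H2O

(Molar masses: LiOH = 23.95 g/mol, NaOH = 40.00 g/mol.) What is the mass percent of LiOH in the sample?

n(HCl) = 0.0305 × 0.354 = 0.0108 mol
Let x = n(LiOH), y = n(NaOH).
Titrant: 1x + 1y = 0.0108;  mass: 23.95x + 40.00y = 0.369
Solving, x = 3.92 × 10^-3 mol, y = 6.88 × 10^-3 mol
mass of LiOH = 3.92 × 10^-3 × 23.95 = 0.0938 g
% LiOH = 0.0938 / 0.369 × 100 = 25.4 %

25.4 %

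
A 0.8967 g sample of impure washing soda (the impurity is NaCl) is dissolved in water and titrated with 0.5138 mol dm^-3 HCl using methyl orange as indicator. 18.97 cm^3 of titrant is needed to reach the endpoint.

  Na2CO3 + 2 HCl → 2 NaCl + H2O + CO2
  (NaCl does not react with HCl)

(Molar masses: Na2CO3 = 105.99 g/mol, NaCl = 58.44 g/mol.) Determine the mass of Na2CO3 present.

n(HCl) = 0.01897 × 0.5138 = 9.747 × 10^-3 mol
Let x = n(Na2CO3), y = n(NaCl).
Titrant: 2x = 9.747 × 10^-3;  mass: 105.99x + 58.44y = 0.8967
Solving, x = 4.873 × 10^-3 mol, y = 6.505 × 10^-3 mol
mass of Na2CO3 = 4.873 × 10^-3 × 105.99 = 0.5165 g

0.5165 g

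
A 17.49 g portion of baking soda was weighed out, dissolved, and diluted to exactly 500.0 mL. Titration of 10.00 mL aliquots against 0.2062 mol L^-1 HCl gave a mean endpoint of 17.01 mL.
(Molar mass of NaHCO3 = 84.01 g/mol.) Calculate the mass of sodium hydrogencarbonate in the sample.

14.73 g

NaHCO3 + HCl → NaCl + H2O + CO2
n(HCl) per titration = 0.01701 × 0.2062 = 3.507 × 10^-3 mol
n(NaHCO3) in each aliquot = 3.507 × 10^-3 mol (1:1 ratio)
n(NaHCO3) in the whole flask = 3.507 × 10^-3 × 500.0/10.00 = 0.1754 mol
mass of NaHCO3 = 0.1754 × 84.01 = 14.73 g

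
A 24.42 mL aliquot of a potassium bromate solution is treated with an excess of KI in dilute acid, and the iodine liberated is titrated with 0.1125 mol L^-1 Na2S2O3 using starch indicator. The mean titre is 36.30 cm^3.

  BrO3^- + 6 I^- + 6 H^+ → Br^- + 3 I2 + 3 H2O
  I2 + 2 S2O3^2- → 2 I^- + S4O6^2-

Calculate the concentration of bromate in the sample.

n(S2O3^2-) = 0.03630 × 0.1125 = 4.084 × 10^-3 mol
n(I2) = n(S2O3^2-)/2 = 2.042 × 10^-3 mol
From the 1:3 ratio, n(BrO3^-) in the aliquot = 1/3 × 2.042 × 10^-3 = 6.806 × 10^-4 mol
[BrO3^-] = 6.806 × 10^-4 / 0.02442 = 0.02787 mol/L

0.02787 mol/L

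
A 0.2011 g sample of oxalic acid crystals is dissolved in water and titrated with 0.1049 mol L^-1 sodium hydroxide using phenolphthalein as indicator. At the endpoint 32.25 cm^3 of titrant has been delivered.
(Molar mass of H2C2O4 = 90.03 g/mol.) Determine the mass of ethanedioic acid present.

H2C2O4 + 2 NaOH → Na2C2O4 + 2 H2O
n(NaOH) = 0.03225 L × 0.1049 mol/L = 3.383 × 10^-3 mol
From the 1:2 ratio, n(H2C2O4) = 1/2 × 3.383 × 10^-3 = 1.692 × 10^-3 mol
mass of H2C2O4 = 1.692 × 10^-3 × 90.03 g/mol = 0.1523 g

0.1523 g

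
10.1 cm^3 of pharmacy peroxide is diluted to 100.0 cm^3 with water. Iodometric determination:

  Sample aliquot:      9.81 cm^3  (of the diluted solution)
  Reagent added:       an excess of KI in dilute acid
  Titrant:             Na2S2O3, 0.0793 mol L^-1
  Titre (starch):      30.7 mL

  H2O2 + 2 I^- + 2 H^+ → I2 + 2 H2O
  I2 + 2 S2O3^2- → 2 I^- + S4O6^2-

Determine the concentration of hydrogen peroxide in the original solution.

1.23 mol/L

n(S2O3^2-) = 0.0307 × 0.0793 = 2.43 × 10^-3 mol
n(I2) = n(S2O3^2-)/2 = 1.22 × 10^-3 mol
n(H2O2) in the aliquot = 1.22 × 10^-3 mol (1:1 ratio)
[H2O2]_dilute = 1.22 × 10^-3 / 0.00981 = 0.124 mol/L
[H2O2]_original = 0.124 × 100.0/10.1 = 1.23 mol/L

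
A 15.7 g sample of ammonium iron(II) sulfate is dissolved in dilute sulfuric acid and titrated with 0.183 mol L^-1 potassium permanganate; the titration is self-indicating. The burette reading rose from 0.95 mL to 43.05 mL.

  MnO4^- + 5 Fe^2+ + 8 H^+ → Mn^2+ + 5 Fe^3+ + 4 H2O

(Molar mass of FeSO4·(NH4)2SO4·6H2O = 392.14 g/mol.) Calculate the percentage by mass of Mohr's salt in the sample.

96.2 %

n(KMnO4) = 0.0421 L × 0.183 mol/L = 7.70 × 10^-3 mol
From the 5:1 ratio, n(FeSO4·(NH4)2SO4·6H2O) = 5/1 × 7.70 × 10^-3 = 0.0385 mol
mass of FeSO4·(NH4)2SO4·6H2O = 0.0385 × 392.14 g/mol = 15.1 g
% FeSO4·(NH4)2SO4·6H2O = 15.1 / 15.7 × 100 = 96.2 %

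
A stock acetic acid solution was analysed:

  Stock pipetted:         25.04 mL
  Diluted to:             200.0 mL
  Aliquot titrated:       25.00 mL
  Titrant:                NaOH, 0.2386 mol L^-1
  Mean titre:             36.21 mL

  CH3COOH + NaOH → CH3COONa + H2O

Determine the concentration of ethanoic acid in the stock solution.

2.760 mol/L

n(NaOH) = 0.03621 × 0.2386 = 8.640 × 10^-3 mol
n(CH3COOH) in the aliquot = 8.640 × 10^-3 mol (1:1 ratio)
[CH3COOH]_dilute = 8.640 × 10^-3 / 0.02500 = 0.3456 mol/L
Dilution factor = 200.0 / 25.04 = 7.987
[CH3COOH]_stock = 0.3456 × 7.987 = 2.760 mol/L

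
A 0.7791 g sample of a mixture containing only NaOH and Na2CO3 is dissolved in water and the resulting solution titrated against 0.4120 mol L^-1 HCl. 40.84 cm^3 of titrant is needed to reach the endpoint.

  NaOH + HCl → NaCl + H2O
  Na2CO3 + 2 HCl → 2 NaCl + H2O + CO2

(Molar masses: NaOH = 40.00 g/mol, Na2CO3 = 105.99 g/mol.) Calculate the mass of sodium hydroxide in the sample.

n(HCl) = 0.04084 × 0.4120 = 0.01683 mol
Let x = n(NaOH), y = n(Na2CO3).
Titrant: 1x + 2y = 0.01683;  mass: 40.00x + 105.99y = 0.7791
Solving, x = 8.665 × 10^-3 mol, y = 4.081 × 10^-3 mol
mass of NaOH = 8.665 × 10^-3 × 40.00 = 0.3466 g

0.3466 g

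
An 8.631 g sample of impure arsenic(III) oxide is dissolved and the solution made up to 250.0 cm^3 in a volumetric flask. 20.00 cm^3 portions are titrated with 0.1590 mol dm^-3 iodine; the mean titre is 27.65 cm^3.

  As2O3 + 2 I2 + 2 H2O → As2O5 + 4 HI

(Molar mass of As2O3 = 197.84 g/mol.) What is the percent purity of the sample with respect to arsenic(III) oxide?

62.98 %

n(I2) per titration = 0.02765 × 0.1590 = 4.396 × 10^-3 mol
From the 1:2 ratio, n(As2O3) in each aliquot = 1/2 × 4.396 × 10^-3 = 2.198 × 10^-3 mol
n(As2O3) in the whole flask = 2.198 × 10^-3 × 250.0/20.00 = 0.02748 mol
mass of As2O3 = 0.02748 × 197.84 = 5.436 g
% As2O3 = 5.436 / 8.631 × 100 = 62.98 %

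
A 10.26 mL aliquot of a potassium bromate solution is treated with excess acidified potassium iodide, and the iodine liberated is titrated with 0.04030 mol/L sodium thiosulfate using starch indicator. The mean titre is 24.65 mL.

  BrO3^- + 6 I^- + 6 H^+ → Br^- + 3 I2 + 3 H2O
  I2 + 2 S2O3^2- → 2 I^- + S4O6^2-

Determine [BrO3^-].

0.01614 mol/L

n(S2O3^2-) = 0.02465 × 0.04030 = 9.934 × 10^-4 mol
n(I2) = n(S2O3^2-)/2 = 4.967 × 10^-4 mol
From the 1:3 ratio, n(BrO3^-) in the aliquot = 1/3 × 4.967 × 10^-4 = 1.656 × 10^-4 mol
[BrO3^-] = 1.656 × 10^-4 / 0.01026 = 0.01614 mol/L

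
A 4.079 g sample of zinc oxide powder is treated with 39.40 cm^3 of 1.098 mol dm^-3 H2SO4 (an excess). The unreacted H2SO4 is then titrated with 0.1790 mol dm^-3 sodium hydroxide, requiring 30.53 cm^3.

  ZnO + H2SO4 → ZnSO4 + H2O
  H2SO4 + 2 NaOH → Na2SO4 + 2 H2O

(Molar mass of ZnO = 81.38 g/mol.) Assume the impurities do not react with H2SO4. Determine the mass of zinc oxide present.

3.298 g

n(H2SO4) added = 0.03940 × 1.098 = 0.04326 mol
n(NaOH) used in back-titration = 0.03053 × 0.1790 = 5.465 × 10^-3 mol
From the 1:2 ratio, n(H2SO4) left over = 1/2 × 5.465 × 10^-3 = 2.732 × 10^-3 mol
n(H2SO4) consumed by analyte = 0.04326 − 2.732 × 10^-3 = 0.04053 mol
n(ZnO) = 0.04053 mol (1:1 ratio)
mass of ZnO = 0.04053 × 81.38 = 3.298 g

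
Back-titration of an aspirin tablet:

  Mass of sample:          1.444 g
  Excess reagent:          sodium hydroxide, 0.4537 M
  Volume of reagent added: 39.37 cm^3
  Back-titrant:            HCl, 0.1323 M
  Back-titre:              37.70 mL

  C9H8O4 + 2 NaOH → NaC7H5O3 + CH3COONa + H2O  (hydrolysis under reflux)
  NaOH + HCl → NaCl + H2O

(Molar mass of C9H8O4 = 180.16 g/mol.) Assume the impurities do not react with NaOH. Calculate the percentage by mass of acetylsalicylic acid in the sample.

80.31 %

n(NaOH) added = 0.03937 × 0.4537 = 0.01786 mol
n(HCl) used in back-titration = 0.03770 × 0.1323 = 4.988 × 10^-3 mol
n(NaOH) left over = 4.988 × 10^-3 mol (1:1 ratio)
n(NaOH) consumed by analyte = 0.01786 − 4.988 × 10^-3 = 0.01287 mol
From the 1:2 ratio, n(C9H8O4) = 1/2 × 0.01287 = 6.437 × 10^-3 mol
mass of C9H8O4 = 6.437 × 10^-3 × 180.16 = 1.160 g
% C9H8O4 = 1.160 / 1.444 × 100 = 80.31 %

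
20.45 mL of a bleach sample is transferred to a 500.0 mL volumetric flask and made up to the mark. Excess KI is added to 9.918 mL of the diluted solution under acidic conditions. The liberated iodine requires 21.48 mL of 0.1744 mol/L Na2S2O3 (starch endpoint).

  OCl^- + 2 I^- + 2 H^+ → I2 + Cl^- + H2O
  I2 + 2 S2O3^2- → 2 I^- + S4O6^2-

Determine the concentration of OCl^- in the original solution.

4.617 mol/L

n(S2O3^2-) = 0.02148 × 0.1744 = 3.746 × 10^-3 mol
n(I2) = n(S2O3^2-)/2 = 1.873 × 10^-3 mol
n(OCl^-) in the aliquot = 1.873 × 10^-3 mol (1:1 ratio)
[OCl^-]_dilute = 1.873 × 10^-3 / 0.009918 = 0.1889 mol/L
[OCl^-]_original = 0.1889 × 500.0/20.45 = 4.617 mol/L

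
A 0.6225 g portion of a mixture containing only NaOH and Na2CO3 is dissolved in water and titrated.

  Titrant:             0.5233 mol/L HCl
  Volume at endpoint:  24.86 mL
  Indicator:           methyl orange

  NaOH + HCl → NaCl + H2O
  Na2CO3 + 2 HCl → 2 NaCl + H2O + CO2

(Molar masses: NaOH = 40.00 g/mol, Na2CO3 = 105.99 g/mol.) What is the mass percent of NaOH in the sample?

n(HCl) = 0.02486 × 0.5233 = 0.01301 mol
Let x = n(NaOH), y = n(Na2CO3).
Titrant: 1x + 2y = 0.01301;  mass: 40.00x + 105.99y = 0.6225
Solving, x = 5.150 × 10^-3 mol, y = 3.930 × 10^-3 mol
mass of NaOH = 5.150 × 10^-3 × 40.00 = 0.2060 g
% NaOH = 0.2060 / 0.6225 × 100 = 33.09 %

33.09 %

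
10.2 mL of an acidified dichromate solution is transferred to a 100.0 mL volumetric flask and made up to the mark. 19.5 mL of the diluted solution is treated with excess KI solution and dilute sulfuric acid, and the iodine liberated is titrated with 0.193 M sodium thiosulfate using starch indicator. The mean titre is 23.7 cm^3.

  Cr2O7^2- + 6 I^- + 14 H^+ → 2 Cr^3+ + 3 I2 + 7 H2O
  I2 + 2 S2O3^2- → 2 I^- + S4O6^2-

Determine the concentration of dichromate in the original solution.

0.383 M

n(S2O3^2-) = 0.0237 × 0.193 = 4.57 × 10^-3 mol
n(I2) = n(S2O3^2-)/2 = 2.29 × 10^-3 mol
From the 1:3 ratio, n(Cr2O7^2-) in the aliquot = 1/3 × 2.29 × 10^-3 = 7.62 × 10^-4 mol
[Cr2O7^2-]_dilute = 7.62 × 10^-4 / 0.0195 = 0.0391 mol/L
[Cr2O7^2-]_original = 0.0391 × 100.0/10.2 = 0.383 mol/L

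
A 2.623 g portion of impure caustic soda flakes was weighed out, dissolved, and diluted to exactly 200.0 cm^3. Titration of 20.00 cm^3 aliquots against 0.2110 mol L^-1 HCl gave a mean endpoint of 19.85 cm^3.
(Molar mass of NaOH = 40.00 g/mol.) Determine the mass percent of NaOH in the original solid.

63.87 %

NaOH + HCl → NaCl + H2O
n(HCl) per titration = 0.01985 × 0.2110 = 4.188 × 10^-3 mol
n(NaOH) in each aliquot = 4.188 × 10^-3 mol (1:1 ratio)
n(NaOH) in the whole flask = 4.188 × 10^-3 × 200.0/20.00 = 0.04188 mol
mass of NaOH = 0.04188 × 40.00 = 1.675 g
% NaOH = 1.675 / 2.623 × 100 = 63.87 %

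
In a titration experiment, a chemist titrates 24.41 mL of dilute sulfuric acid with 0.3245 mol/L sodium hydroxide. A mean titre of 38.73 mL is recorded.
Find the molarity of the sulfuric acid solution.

0.2574 mol/L

H2SO4 + 2 NaOH → Na2SO4 + 2 H2O
n(NaOH) = 0.03873 L × 0.3245 mol/L = 0.01257 mol
From the 1:2 mole ratio, n(H2SO4) = 1/2 × 0.01257 = 6.284 × 10^-3 mol
[H2SO4] = 6.284 × 10^-3 mol / 0.02441 L = 0.2574 mol/L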